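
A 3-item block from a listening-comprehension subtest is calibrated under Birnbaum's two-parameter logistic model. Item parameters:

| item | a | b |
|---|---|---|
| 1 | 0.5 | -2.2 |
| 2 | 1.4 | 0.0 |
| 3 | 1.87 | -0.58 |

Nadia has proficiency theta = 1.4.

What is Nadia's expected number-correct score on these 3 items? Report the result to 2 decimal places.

2.71

P(theta) = 1 / (1 + exp(−a(theta − b)))
P_1 = 1/(1+e^{-1.8000}) = 0.8581
P_2 = 1/(1+e^{-1.9600}) = 0.8765
P_3 = 1/(1+e^{-3.7026}) = 0.9759
E[score] = 0.8581 + 0.8765 + 0.9759 = 2.7106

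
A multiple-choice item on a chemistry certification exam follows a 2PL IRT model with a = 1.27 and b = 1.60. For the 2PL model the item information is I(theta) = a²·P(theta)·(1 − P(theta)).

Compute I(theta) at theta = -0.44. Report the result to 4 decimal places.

0.1046

P = 1/(1+e^{2.5908}) = 0.0697
P(1−P) = 0.0697 × 0.9303 = 0.0649
I = a² × P(1−P) = 1.27² × 0.0649 = 0.10463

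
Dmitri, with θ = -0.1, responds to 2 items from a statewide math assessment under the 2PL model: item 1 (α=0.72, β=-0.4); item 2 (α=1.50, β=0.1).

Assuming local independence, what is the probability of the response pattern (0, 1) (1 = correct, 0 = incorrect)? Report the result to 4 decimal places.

P(θ) = 1 / (1 + exp(−α(θ − β)))
P_1 = 1/(1+e^{-0.2160}) = 0.5538
P_2 = 1/(1+e^{0.3000}) = 0.4256
L = (1−P_1) × P_2 = 0.4462 × 0.4256 = 0.18989

0.1899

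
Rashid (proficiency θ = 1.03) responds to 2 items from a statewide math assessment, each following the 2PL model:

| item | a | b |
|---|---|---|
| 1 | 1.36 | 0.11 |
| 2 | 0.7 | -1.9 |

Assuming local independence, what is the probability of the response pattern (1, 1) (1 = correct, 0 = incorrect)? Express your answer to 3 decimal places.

P(θ) = 1 / (1 + exp(−a(θ − b)))
P_1 = 1/(1+e^{-1.2512}) = 0.7775
P_2 = 1/(1+e^{-2.0510}) = 0.8860
L = P_1 × P_2 = 0.7775 × 0.8860 = 0.68891

0.689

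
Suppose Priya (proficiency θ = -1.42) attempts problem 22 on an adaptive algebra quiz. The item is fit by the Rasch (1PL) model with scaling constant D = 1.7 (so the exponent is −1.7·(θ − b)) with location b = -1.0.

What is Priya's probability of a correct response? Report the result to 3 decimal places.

0.329

P(θ) = 1 / (1 + exp(−D·(θ − b)))
Exponent: 1.7 × (-1.42 − (-1.0)) = -0.7140
1/(1 + e^{0.7140}) = 0.3287
P = 0.3287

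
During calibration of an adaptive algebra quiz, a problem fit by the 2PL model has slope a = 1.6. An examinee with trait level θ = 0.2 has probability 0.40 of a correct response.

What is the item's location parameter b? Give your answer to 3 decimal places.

0.453

P(θ) = 1 / (1 + exp(−a(θ − b)))
logit(0.40) = ln(0.40/0.60) = -0.4055
b = θ − logit/(a) = 0.2 − (-0.4055)/1.6000 = 0.4534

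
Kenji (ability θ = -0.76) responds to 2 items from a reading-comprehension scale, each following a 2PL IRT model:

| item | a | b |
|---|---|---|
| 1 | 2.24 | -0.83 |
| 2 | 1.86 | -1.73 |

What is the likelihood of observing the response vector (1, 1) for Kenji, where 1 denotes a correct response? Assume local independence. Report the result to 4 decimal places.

P(θ) = 1 / (1 + exp(−a(θ − b)))
P_1 = 1/(1+e^{-0.1568}) = 0.5391
P_2 = 1/(1+e^{-1.8042}) = 0.8587
L = P_1 × P_2 = 0.5391 × 0.8587 = 0.46292

0.4629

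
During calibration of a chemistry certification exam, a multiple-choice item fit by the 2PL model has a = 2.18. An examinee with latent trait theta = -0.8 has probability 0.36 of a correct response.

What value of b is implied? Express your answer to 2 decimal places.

-0.54

P(theta) = 1 / (1 + exp(−a(theta − b)))
logit(0.36) = ln(0.36/0.64) = -0.5754
b = theta − logit/(a) = -0.8 − (-0.5754)/2.1800 = -0.5361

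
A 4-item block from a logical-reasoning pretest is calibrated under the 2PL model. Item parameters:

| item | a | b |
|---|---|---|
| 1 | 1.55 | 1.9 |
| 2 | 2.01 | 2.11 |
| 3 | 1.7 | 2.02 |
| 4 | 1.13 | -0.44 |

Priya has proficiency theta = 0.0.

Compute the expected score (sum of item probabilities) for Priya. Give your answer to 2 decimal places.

P(theta) = 1 / (1 + exp(−a(theta − b)))
P_1 = 1/(1+e^{2.9450}) = 0.0500
P_2 = 1/(1+e^{4.2411}) = 0.0142
P_3 = 1/(1+e^{3.4340}) = 0.0312
P_4 = 1/(1+e^{-0.4972}) = 0.6218
E[score] = 0.0500 + 0.0142 + 0.0312 + 0.6218 = 0.7172

0.72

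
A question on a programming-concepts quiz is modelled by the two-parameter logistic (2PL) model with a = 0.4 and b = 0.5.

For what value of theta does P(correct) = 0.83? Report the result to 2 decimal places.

P(theta) = 1 / (1 + exp(−a(theta − b)))
logit = ln(0.8300/0.1700) = 1.5856
theta = b + logit/(a) = 0.5 + 1.5856/0.4000 = 4.4641

4.46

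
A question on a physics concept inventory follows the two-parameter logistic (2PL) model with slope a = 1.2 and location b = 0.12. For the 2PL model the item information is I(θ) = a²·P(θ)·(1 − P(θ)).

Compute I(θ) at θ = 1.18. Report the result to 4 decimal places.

P = 1/(1+e^{-1.2720}) = 0.7811
P(1−P) = 0.7811 × 0.2189 = 0.1710
I = a² × P(1−P) = 1.2² × 0.1710 = 0.24623

0.2462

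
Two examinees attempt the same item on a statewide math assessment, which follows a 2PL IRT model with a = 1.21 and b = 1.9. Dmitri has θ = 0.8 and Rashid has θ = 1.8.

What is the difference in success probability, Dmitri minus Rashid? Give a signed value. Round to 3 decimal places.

-0.261

P(θ) = 1 / (1 + exp(−a(θ − b)))
P(Dmitri) = 0.2090  [exponent -1.3310]
P(Rashid) = 0.4698  [exponent -0.1210]
Difference = 0.2090 − 0.4698 = -0.2608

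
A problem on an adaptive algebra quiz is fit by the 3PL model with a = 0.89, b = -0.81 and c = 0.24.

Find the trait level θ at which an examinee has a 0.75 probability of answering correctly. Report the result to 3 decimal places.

P(θ) = c + (1 − c) · 1 / (1 + exp(−a(θ − b)))
Remove guessing floor: (0.75 − 0.24)/(1 − 0.24) = 0.6711
logit = ln(0.6711/0.3289) = 0.7129
θ = b + logit/(a) = -0.81 + 0.7129/0.8900 = -0.0089

-0.009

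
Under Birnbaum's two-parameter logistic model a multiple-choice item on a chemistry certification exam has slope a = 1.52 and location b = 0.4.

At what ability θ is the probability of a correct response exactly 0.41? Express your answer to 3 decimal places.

0.161

P(θ) = 1 / (1 + exp(−a(θ − b)))
logit = ln(0.4100/0.5900) = -0.3640
θ = b + logit/(a) = 0.4 + (-0.3640)/1.5200 = 0.1605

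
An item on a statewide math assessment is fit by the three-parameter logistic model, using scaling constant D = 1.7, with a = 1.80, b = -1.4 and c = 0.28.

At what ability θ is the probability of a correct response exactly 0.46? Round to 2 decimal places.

-1.76

P(θ) = c + (1 − c) · 1 / (1 + exp(−D·a(θ − b)))
Remove guessing floor: (0.46 − 0.28)/(1 − 0.28) = 0.2500
logit = ln(0.2500/0.7500) = -1.0986
θ = b + logit/(1.7·a) = -1.4 + (-1.0986)/3.0600 = -1.7590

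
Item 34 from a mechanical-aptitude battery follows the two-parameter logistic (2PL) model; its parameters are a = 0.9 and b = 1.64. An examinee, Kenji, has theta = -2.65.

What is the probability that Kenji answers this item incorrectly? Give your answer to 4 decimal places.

P(theta) = 1 / (1 + exp(−a(theta − b)))
Exponent: 0.9 × (-2.65 − 1.64) = -3.8610
1/(1 + e^{3.8610}) = 0.0206
P(incorrect) = 1 − 0.0206 = 0.9794

0.9794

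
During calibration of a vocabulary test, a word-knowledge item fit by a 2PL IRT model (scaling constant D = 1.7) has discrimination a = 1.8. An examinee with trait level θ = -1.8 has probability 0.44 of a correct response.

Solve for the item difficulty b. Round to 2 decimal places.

-1.72

P(θ) = 1 / (1 + exp(−D·a(θ − b)))
logit(0.44) = ln(0.44/0.56) = -0.2412
b = θ − logit/(1.7·a) = -1.8 − (-0.2412)/3.0600 = -1.7212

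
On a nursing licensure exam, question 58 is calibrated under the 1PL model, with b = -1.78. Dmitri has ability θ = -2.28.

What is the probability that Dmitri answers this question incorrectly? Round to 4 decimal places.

0.6225

P(θ) = 1 / (1 + exp(−(θ − b)))
Exponent: (-2.28 − (-1.78)) = -0.5000
1/(1 + e^{0.5000}) = 0.3775
P = 0.3775
P(incorrect) = 1 − 0.3775 = 0.6225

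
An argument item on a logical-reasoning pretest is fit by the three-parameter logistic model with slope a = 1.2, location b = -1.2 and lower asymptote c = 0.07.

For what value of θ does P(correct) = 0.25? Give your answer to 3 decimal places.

P(θ) = c + (1 − c) · 1 / (1 + exp(−a(θ − b)))
Remove guessing floor: (0.25 − 0.07)/(1 − 0.07) = 0.1935
logit = ln(0.1935/0.8065) = -1.4271
θ = b + logit/(a) = -1.2 + (-1.4271)/1.2000 = -2.3893

-2.389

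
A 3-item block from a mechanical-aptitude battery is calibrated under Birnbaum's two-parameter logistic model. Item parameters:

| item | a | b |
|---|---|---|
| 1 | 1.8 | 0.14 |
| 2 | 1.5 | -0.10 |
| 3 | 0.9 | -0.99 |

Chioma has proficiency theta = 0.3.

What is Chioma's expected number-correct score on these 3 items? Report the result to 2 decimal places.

1.98

P(theta) = 1 / (1 + exp(−a(theta − b)))
P_1 = 1/(1+e^{-0.2880}) = 0.5715
P_2 = 1/(1+e^{-0.6000}) = 0.6457
P_3 = 1/(1+e^{-1.1610}) = 0.7615
E[score] = 0.5715 + 0.6457 + 0.7615 = 1.9787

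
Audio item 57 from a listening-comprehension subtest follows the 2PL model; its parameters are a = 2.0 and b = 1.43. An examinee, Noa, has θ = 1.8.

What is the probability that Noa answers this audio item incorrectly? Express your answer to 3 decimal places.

P(θ) = 1 / (1 + exp(−a(θ − b)))
Exponent: 2.0 × (1.8 − 1.43) = 0.7400
1/(1 + e^{-0.7400}) = 0.6770
P(incorrect) = 1 − 0.6770 = 0.3230

0.323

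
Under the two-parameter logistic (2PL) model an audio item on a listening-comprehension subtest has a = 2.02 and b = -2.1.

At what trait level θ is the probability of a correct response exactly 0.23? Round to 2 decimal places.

-2.70

P(θ) = 1 / (1 + exp(−a(θ − b)))
logit = ln(0.2300/0.7700) = -1.2083
θ = b + logit/(a) = -2.1 + (-1.2083)/2.0200 = -2.6982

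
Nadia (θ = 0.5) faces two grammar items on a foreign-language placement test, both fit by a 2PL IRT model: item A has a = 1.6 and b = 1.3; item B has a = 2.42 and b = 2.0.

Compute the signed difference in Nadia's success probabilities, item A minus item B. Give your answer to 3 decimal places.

P(θ) = 1 / (1 + exp(−a(θ − b)))
P_A = 0.2176
P_B = 0.0258
P_A − P_B = 0.1917

0.192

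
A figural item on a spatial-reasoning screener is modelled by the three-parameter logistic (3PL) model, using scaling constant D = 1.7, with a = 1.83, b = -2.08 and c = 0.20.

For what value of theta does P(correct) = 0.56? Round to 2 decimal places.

-2.14

P(theta) = c + (1 − c) · 1 / (1 + exp(−D·a(theta − b)))
Remove guessing floor: (0.56 − 0.20)/(1 − 0.20) = 0.4500
logit = ln(0.4500/0.5500) = -0.2007
theta = b + logit/(1.7·a) = -2.08 + (-0.2007)/3.1110 = -2.1445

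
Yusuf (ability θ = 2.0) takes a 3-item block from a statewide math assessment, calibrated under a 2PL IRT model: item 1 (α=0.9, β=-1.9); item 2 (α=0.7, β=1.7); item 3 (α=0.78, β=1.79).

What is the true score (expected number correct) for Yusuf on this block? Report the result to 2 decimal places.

P(θ) = 1 / (1 + exp(−α(θ − β)))
P_1 = 1/(1+e^{-3.5100}) = 0.9710
P_2 = 1/(1+e^{-0.2100}) = 0.5523
P_3 = 1/(1+e^{-0.1638}) = 0.5409
E[score] = 0.9710 + 0.5523 + 0.5409 = 2.0641

2.06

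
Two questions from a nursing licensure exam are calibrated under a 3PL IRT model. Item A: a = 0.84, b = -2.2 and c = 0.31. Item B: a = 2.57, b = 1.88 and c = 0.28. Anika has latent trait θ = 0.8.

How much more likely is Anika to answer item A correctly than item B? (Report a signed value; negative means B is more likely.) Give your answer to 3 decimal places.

P(θ) = c + (1 − c) · 1 / (1 + exp(−a(θ − b)))
P_A = 0.9486
P_B = 0.3222
P_A − P_B = 0.6264

0.626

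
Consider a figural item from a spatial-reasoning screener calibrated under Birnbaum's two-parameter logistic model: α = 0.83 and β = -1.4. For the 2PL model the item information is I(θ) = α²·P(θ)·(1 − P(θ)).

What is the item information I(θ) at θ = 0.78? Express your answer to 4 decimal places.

P = 1/(1+e^{-1.8094}) = 0.8593
P(1−P) = 0.8593 × 0.1407 = 0.1209
I = α² × P(1−P) = 0.83² × 0.1209 = 0.08330

0.0833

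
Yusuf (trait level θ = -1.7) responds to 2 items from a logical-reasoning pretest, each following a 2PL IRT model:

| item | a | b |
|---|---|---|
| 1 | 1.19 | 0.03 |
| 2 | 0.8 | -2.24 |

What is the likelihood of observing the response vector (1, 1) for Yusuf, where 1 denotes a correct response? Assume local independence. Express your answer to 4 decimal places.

0.0686

P(θ) = 1 / (1 + exp(−a(θ − b)))
P_1 = 1/(1+e^{2.0587}) = 0.1132
P_2 = 1/(1+e^{-0.4320}) = 0.6064
L = P_1 × P_2 = 0.1132 × 0.6064 = 0.06862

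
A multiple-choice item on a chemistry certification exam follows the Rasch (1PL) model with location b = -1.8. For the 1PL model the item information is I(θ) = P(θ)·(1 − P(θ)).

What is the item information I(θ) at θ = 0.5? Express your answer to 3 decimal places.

P = 1/(1+e^{-2.3000}) = 0.9089
P(1−P) = 0.9089 × 0.0911 = 0.0828
I = P(1−P) = 0.08282

0.083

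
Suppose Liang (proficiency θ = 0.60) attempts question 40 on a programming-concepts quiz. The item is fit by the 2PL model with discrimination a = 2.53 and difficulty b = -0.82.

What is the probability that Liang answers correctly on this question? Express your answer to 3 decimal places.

0.973

P(θ) = 1 / (1 + exp(−a(θ − b)))
Exponent: 2.53 × (0.60 − (-0.82)) = 3.5926
1/(1 + e^{-3.5926}) = 0.9732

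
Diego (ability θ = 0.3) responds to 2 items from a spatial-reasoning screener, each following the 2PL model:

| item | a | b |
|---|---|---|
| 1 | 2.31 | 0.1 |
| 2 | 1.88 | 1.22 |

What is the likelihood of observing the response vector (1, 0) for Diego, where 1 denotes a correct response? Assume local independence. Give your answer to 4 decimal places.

0.5211

P(θ) = 1 / (1 + exp(−a(θ − b)))
P_1 = 1/(1+e^{-0.4620}) = 0.6135
P_2 = 1/(1+e^{1.7296}) = 0.1506
L = P_1 × (1−P_2) = 0.6135 × 0.8494 = 0.52107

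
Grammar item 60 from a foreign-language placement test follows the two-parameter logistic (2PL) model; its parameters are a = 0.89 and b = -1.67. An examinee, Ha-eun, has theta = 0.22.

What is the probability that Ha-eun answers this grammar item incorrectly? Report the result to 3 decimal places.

P(theta) = 1 / (1 + exp(−a(theta − b)))
Exponent: 0.89 × (0.22 − (-1.67)) = 1.6821
1/(1 + e^{-1.6821}) = 0.8432
P(incorrect) = 1 − 0.8432 = 0.1568

0.157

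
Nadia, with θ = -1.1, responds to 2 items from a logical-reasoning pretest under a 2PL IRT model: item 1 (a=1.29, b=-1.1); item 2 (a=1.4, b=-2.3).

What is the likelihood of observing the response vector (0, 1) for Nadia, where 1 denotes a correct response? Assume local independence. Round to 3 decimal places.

P(θ) = 1 / (1 + exp(−a(θ − b)))
P_1 = 1/(1+e^{0.0000}) = 0.5000
P_2 = 1/(1+e^{-1.6800}) = 0.8429
L = (1−P_1) × P_2 = 0.5000 × 0.8429 = 0.42145

0.421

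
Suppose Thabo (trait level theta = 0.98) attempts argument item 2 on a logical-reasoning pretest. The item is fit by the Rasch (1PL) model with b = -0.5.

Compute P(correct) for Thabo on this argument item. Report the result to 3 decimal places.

P(theta) = 1 / (1 + exp(−(theta − b)))
Exponent: (0.98 − (-0.5)) = 1.4800
1/(1 + e^{-1.4800}) = 0.8146
P = 0.8146

0.815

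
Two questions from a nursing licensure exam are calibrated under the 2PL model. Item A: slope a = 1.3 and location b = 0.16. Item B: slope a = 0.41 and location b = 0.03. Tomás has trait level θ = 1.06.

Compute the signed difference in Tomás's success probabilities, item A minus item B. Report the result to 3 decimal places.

P(θ) = 1 / (1 + exp(−a(θ − b)))
P_A = 0.7631
P_B = 0.6040
P_A − P_B = 0.1591

0.159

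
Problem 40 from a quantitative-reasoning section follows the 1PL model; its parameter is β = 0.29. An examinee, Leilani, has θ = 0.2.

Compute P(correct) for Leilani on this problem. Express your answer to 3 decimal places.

P(θ) = 1 / (1 + exp(−(θ − β)))
Exponent: (0.2 − 0.29) = -0.0900
1/(1 + e^{0.0900}) = 0.4775
P = 0.4775

0.478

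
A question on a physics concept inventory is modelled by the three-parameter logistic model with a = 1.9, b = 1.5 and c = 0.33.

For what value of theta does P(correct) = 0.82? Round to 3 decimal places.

P(theta) = c + (1 − c) · 1 / (1 + exp(−a(theta − b)))
Remove guessing floor: (0.82 − 0.33)/(1 − 0.33) = 0.7313
logit = ln(0.7313/0.2687) = 1.0014
theta = b + logit/(a) = 1.5 + 1.0014/1.9000 = 2.0271

2.027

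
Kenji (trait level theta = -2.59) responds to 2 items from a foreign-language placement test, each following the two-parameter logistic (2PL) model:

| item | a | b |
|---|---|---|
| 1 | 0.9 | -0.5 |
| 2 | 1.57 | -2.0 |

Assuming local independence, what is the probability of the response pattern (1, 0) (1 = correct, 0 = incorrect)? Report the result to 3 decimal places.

0.095

P(theta) = 1 / (1 + exp(−a(theta − b)))
P_1 = 1/(1+e^{1.8810}) = 0.1323
P_2 = 1/(1+e^{0.9263}) = 0.2837
L = P_1 × (1−P_2) = 0.1323 × 0.7163 = 0.09475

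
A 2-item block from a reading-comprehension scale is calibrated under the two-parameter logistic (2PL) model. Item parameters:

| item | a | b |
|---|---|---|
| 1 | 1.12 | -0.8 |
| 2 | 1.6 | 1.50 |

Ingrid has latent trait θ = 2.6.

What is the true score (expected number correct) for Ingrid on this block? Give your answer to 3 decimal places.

1.831

P(θ) = 1 / (1 + exp(−a(θ − b)))
P_1 = 1/(1+e^{-3.8080}) = 0.9783
P_2 = 1/(1+e^{-1.7600}) = 0.8532
E[score] = 0.9783 + 0.8532 = 1.8315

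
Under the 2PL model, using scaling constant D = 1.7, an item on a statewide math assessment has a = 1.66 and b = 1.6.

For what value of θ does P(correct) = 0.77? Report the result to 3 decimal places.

2.028

P(θ) = 1 / (1 + exp(−D·a(θ − b)))
logit = ln(0.7700/0.2300) = 1.2083
θ = b + logit/(1.7·a) = 1.6 + 1.2083/2.8220 = 2.0282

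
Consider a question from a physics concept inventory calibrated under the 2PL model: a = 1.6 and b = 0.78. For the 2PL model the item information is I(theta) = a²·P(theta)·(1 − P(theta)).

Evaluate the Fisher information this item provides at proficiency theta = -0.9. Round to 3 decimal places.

P = 1/(1+e^{2.6880}) = 0.0637
P(1−P) = 0.0637 × 0.9363 = 0.0596
I = a² × P(1−P) = 1.6² × 0.0596 = 0.15265

0.153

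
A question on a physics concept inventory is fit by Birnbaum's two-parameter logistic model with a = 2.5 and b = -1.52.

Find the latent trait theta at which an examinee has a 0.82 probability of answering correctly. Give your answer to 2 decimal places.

P(theta) = 1 / (1 + exp(−a(theta − b)))
logit = ln(0.8200/0.1800) = 1.5163
theta = b + logit/(a) = -1.52 + 1.5163/2.5000 = -0.9135

-0.91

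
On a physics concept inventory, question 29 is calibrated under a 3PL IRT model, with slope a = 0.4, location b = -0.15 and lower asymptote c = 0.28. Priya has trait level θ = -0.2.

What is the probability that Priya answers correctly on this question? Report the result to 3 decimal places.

P(θ) = c + (1 − c) · 1 / (1 + exp(−a(θ − b)))
Exponent: 0.4 × (-0.2 − (-0.15)) = -0.0200
1/(1 + e^{0.0200}) = 0.4950
P = 0.28 + 0.72 × 0.4950 = 0.6364

0.636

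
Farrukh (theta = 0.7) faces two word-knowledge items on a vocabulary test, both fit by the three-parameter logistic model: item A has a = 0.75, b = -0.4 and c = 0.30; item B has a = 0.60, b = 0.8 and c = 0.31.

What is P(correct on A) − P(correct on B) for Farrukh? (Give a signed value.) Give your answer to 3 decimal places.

0.142

P(theta) = c + (1 − c) · 1 / (1 + exp(−a(theta − b)))
P_A = 0.7867
P_B = 0.6447
P_A − P_B = 0.1421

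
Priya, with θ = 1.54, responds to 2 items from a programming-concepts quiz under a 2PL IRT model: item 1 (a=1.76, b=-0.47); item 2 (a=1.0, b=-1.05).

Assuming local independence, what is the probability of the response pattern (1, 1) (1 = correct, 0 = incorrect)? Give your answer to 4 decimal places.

P(θ) = 1 / (1 + exp(−a(θ − b)))
P_1 = 1/(1+e^{-3.5376}) = 0.9717
P_2 = 1/(1+e^{-2.5900}) = 0.9302
L = P_1 × P_2 = 0.9717 × 0.9302 = 0.90393

0.9039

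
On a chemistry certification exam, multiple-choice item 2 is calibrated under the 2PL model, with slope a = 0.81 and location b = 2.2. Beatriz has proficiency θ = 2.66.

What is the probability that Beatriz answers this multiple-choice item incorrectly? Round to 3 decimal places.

0.408

P(θ) = 1 / (1 + exp(−a(θ − b)))
Exponent: 0.81 × (2.66 − 2.2) = 0.3726
1/(1 + e^{-0.3726}) = 0.5921
P(incorrect) = 1 − 0.5921 = 0.4079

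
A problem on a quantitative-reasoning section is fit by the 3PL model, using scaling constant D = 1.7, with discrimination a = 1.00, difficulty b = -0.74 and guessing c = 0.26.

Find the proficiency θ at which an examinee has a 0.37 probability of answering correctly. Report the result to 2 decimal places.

P(θ) = c + (1 − c) · 1 / (1 + exp(−D·a(θ − b)))
Remove guessing floor: (0.37 − 0.26)/(1 − 0.26) = 0.1486
logit = ln(0.1486/0.8514) = -1.7452
θ = b + logit/(1.7·a) = -0.74 + (-1.7452)/1.7000 = -1.7666

-1.77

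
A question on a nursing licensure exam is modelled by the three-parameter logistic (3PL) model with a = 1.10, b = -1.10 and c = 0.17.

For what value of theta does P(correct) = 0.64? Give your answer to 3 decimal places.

P(theta) = c + (1 − c) · 1 / (1 + exp(−a(theta − b)))
Remove guessing floor: (0.64 − 0.17)/(1 − 0.17) = 0.5663
logit = ln(0.5663/0.4337) = 0.2666
theta = b + logit/(a) = -1.10 + 0.2666/1.1000 = -0.8576

-0.858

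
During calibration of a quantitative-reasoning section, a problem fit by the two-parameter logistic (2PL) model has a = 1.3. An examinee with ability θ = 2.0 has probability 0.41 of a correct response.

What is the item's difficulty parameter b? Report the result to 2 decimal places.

P(θ) = 1 / (1 + exp(−a(θ − b)))
logit(0.41) = ln(0.41/0.59) = -0.3640
b = θ − logit/(a) = 2.0 − (-0.3640)/1.3000 = 2.2800

2.28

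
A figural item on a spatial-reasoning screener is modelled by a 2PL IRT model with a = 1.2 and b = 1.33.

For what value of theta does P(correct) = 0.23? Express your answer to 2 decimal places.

0.32

P(theta) = 1 / (1 + exp(−a(theta − b)))
logit = ln(0.2300/0.7700) = -1.2083
theta = b + logit/(a) = 1.33 + (-1.2083)/1.2000 = 0.3231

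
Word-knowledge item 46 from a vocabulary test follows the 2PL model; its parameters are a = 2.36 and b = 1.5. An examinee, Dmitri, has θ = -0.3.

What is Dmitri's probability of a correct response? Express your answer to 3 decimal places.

0.014

P(θ) = 1 / (1 + exp(−a(θ − b)))
Exponent: 2.36 × (-0.3 − 1.5) = -4.2480
1/(1 + e^{4.2480}) = 0.0141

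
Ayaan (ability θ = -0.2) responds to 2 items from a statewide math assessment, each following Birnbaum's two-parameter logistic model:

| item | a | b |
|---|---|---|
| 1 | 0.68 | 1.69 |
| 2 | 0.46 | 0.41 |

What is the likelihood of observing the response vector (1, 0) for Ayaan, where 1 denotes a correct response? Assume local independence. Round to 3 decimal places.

0.123

P(θ) = 1 / (1 + exp(−a(θ − b)))
P_1 = 1/(1+e^{1.2852}) = 0.2167
P_2 = 1/(1+e^{0.2806}) = 0.4303
L = P_1 × (1−P_2) = 0.2167 × 0.5697 = 0.12343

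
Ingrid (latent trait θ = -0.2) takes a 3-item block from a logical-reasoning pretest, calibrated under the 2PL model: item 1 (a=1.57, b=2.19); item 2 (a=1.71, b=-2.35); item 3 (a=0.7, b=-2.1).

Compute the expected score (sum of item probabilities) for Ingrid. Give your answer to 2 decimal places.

P(θ) = 1 / (1 + exp(−a(θ − b)))
P_1 = 1/(1+e^{3.7523}) = 0.0229
P_2 = 1/(1+e^{-3.6765}) = 0.9753
P_3 = 1/(1+e^{-1.3300}) = 0.7908
E[score] = 0.0229 + 0.9753 + 0.7908 = 1.7891

1.79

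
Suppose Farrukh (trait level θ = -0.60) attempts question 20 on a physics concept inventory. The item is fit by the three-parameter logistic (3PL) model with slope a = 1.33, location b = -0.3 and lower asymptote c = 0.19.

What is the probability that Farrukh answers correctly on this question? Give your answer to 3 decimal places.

0.515

P(θ) = c + (1 − c) · 1 / (1 + exp(−a(θ − b)))
Exponent: 1.33 × (-0.60 − (-0.3)) = -0.3990
1/(1 + e^{0.3990}) = 0.4016
P = 0.19 + 0.81 × 0.4016 = 0.5153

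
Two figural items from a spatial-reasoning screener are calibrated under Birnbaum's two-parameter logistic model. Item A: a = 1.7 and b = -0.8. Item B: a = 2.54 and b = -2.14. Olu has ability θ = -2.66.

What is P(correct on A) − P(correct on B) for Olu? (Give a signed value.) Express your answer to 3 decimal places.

-0.170

P(θ) = 1 / (1 + exp(−a(θ − b)))
P_A = 0.0406
P_B = 0.2107
P_A − P_B = -0.1701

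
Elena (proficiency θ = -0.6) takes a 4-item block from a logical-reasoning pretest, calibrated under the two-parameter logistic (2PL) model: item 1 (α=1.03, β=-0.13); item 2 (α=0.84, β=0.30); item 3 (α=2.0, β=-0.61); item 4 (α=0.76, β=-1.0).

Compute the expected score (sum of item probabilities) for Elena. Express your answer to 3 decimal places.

P(θ) = 1 / (1 + exp(−α(θ − β)))
P_1 = 1/(1+e^{0.4841}) = 0.3813
P_2 = 1/(1+e^{0.7560}) = 0.3195
P_3 = 1/(1+e^{-0.0200}) = 0.5050
P_4 = 1/(1+e^{-0.3040}) = 0.5754
E[score] = 0.3813 + 0.3195 + 0.5050 + 0.5754 = 1.7812

1.781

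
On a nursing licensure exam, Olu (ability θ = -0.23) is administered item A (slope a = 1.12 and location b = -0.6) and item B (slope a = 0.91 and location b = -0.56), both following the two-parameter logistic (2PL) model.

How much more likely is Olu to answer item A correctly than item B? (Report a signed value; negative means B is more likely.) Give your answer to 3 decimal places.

0.028

P(θ) = 1 / (1 + exp(−a(θ − b)))
P_A = 0.6021
P_B = 0.5745
P_A − P_B = 0.0276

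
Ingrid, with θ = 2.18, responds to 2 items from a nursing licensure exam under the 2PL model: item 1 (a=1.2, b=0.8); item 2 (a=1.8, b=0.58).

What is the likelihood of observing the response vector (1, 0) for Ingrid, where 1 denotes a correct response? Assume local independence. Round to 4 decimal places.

P(θ) = 1 / (1 + exp(−a(θ − b)))
P_1 = 1/(1+e^{-1.6560}) = 0.8397
P_2 = 1/(1+e^{-2.8800}) = 0.9468
L = P_1 × (1−P_2) = 0.8397 × 0.0532 = 0.04463

0.0446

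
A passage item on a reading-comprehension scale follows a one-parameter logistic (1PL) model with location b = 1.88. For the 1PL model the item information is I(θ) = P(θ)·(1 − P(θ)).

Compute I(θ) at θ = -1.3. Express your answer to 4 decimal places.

P = 1/(1+e^{3.1800}) = 0.0399
P(1−P) = 0.0399 × 0.9601 = 0.0383
I = P(1−P) = 0.03833

0.0383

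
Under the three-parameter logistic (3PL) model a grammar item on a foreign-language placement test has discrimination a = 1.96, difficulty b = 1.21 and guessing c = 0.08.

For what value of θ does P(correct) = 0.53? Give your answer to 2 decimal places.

P(θ) = c + (1 − c) · 1 / (1 + exp(−a(θ − b)))
Remove guessing floor: (0.53 − 0.08)/(1 − 0.08) = 0.4891
logit = ln(0.4891/0.5109) = -0.0435
θ = b + logit/(a) = 1.21 + (-0.0435)/1.9600 = 1.1878

1.19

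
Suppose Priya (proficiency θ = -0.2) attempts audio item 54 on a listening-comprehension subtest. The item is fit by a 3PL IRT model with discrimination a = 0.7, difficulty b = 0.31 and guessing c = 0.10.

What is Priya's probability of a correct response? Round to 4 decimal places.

P(θ) = c + (1 − c) · 1 / (1 + exp(−a(θ − b)))
Exponent: 0.7 × (-0.2 − 0.31) = -0.3570
1/(1 + e^{0.3570}) = 0.4117
P = 0.10 + 0.90 × 0.4117 = 0.4705

0.4705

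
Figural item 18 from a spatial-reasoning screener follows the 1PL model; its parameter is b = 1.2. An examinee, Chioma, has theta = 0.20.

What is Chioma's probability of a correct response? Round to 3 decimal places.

0.269

P(theta) = 1 / (1 + exp(−(theta − b)))
Exponent: (0.20 − 1.2) = -1.0000
1/(1 + e^{1.0000}) = 0.2689
P = 0.2689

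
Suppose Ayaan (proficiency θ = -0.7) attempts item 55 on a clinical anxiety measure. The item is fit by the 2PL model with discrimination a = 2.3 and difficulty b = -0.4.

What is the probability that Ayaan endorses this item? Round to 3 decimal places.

P(θ) = 1 / (1 + exp(−a(θ − b)))
Exponent: 2.3 × (-0.7 − (-0.4)) = -0.6900
1/(1 + e^{0.6900}) = 0.3340

0.334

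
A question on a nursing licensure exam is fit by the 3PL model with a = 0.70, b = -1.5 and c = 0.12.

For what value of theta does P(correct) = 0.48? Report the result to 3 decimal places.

-2.025

P(theta) = c + (1 − c) · 1 / (1 + exp(−a(theta − b)))
Remove guessing floor: (0.48 − 0.12)/(1 − 0.12) = 0.4091
logit = ln(0.4091/0.5909) = -0.3677
theta = b + logit/(a) = -1.5 + (-0.3677)/0.7000 = -2.0253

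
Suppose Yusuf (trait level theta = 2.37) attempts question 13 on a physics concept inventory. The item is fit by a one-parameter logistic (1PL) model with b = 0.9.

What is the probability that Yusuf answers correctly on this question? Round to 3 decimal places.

P(theta) = 1 / (1 + exp(−(theta − b)))
Exponent: (2.37 − 0.9) = 1.4700
1/(1 + e^{-1.4700}) = 0.8131
P = 0.8131

0.813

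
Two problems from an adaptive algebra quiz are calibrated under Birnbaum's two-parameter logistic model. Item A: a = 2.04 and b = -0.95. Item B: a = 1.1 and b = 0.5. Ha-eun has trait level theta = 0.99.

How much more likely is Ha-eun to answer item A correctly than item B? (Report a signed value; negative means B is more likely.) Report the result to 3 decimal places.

P(theta) = 1 / (1 + exp(−a(theta − b)))
P_A = 0.9812
P_B = 0.6316
P_A − P_B = 0.3497

0.350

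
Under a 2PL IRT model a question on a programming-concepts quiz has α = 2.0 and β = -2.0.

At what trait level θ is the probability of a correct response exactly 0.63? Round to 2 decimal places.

-1.73

P(θ) = 1 / (1 + exp(−α(θ − β)))
logit = ln(0.6300/0.3700) = 0.5322
θ = β + logit/(α) = -2.0 + 0.5322/2.0000 = -1.7339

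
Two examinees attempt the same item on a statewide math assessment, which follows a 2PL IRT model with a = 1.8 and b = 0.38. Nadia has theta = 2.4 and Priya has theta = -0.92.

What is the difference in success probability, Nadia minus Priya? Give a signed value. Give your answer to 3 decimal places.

0.886

P(theta) = 1 / (1 + exp(−a(theta − b)))
P(Nadia) = 0.9743  [exponent 3.6360]
P(Priya) = 0.0879  [exponent -2.3400]
Difference = 0.9743 − 0.0879 = 0.8865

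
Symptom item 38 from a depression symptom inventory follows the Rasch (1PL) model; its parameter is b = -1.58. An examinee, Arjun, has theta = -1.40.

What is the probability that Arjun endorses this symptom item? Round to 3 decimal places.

P(theta) = 1 / (1 + exp(−(theta − b)))
Exponent: (-1.40 − (-1.58)) = 0.1800
1/(1 + e^{-0.1800}) = 0.5449
P = 0.5449

0.545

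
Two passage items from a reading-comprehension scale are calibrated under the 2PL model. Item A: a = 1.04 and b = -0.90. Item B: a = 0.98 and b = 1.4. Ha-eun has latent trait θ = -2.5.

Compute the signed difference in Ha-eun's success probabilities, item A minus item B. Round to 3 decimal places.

P(θ) = 1 / (1 + exp(−a(θ − b)))
P_A = 0.1592
P_B = 0.0214
P_A − P_B = 0.1378

0.138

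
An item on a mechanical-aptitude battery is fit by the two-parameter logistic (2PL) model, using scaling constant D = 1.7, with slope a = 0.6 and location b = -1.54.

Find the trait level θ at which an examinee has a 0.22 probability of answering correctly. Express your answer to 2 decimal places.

P(θ) = 1 / (1 + exp(−D·a(θ − b)))
logit = ln(0.2200/0.7800) = -1.2657
θ = b + logit/(1.7·a) = -1.54 + (-1.2657)/1.0200 = -2.7808

-2.78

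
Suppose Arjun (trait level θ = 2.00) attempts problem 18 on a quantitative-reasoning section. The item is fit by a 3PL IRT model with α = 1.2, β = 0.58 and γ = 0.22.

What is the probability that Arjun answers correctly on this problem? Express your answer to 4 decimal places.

P(θ) = γ + (1 − γ) · 1 / (1 + exp(−α(θ − β)))
Exponent: 1.2 × (2.00 − 0.58) = 1.7040
1/(1 + e^{-1.7040}) = 0.8461
P = 0.22 + 0.78 × 0.8461 = 0.8799

0.8799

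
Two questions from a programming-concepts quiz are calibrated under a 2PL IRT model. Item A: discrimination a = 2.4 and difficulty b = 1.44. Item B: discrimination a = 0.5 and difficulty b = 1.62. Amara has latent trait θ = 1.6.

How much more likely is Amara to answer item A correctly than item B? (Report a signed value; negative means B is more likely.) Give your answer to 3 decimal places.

P(θ) = 1 / (1 + exp(−a(θ − b)))
P_A = 0.5948
P_B = 0.4975
P_A − P_B = 0.0973

0.097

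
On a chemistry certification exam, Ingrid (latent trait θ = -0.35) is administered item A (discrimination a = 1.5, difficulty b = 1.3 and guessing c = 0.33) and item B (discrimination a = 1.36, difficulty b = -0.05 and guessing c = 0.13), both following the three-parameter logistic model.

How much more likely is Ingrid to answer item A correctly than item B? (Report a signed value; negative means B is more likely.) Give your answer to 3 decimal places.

-0.095

P(θ) = c + (1 − c) · 1 / (1 + exp(−a(θ − b)))
P_A = 0.3820
P_B = 0.4775
P_A − P_B = -0.0955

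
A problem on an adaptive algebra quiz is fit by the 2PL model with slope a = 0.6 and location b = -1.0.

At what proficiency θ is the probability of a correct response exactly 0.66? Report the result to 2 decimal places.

0.11

P(θ) = 1 / (1 + exp(−a(θ − b)))
logit = ln(0.6600/0.3400) = 0.6633
θ = b + logit/(a) = -1.0 + 0.6633/0.6000 = 0.1055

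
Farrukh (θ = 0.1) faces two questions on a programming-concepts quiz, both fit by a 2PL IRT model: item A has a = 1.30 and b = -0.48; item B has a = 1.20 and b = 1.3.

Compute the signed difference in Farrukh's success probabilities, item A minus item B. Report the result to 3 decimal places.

0.489

P(θ) = 1 / (1 + exp(−a(θ − b)))
P_A = 0.6800
P_B = 0.1915
P_A − P_B = 0.4885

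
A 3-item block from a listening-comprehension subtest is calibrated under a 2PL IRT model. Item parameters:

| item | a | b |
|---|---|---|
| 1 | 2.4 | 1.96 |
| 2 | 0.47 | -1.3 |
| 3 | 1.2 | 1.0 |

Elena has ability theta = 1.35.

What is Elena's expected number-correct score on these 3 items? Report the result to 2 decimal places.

1.57

P(theta) = 1 / (1 + exp(−a(theta − b)))
P_1 = 1/(1+e^{1.4640}) = 0.1879
P_2 = 1/(1+e^{-1.2455}) = 0.7765
P_3 = 1/(1+e^{-0.4200}) = 0.6035
E[score] = 0.1879 + 0.7765 + 0.6035 = 1.5679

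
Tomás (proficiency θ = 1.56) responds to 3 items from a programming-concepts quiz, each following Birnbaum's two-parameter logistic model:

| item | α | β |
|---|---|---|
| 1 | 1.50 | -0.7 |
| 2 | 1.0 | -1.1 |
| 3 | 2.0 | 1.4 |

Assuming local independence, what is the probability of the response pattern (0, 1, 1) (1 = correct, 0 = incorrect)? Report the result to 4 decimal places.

P(θ) = 1 / (1 + exp(−α(θ − β)))
P_1 = 1/(1+e^{-3.3900}) = 0.9674
P_2 = 1/(1+e^{-2.6600}) = 0.9346
P_3 = 1/(1+e^{-0.3200}) = 0.5793
L = (1−P_1) × P_2 × P_3 = 0.0326 × 0.9346 × 0.5793 = 0.01766

0.0177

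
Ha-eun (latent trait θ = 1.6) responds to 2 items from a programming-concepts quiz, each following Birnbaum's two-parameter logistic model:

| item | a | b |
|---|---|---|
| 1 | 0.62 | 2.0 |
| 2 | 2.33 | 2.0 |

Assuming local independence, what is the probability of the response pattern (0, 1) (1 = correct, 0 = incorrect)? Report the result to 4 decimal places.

0.1587

P(θ) = 1 / (1 + exp(−a(θ − b)))
P_1 = 1/(1+e^{0.2480}) = 0.4383
P_2 = 1/(1+e^{0.9320}) = 0.2825
L = (1−P_1) × P_2 = 0.5617 × 0.2825 = 0.15869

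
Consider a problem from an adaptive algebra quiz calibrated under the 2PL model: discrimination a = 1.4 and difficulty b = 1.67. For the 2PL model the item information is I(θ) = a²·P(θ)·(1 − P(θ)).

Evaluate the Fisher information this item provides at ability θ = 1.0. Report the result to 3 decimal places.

0.396

P = 1/(1+e^{0.9380}) = 0.2813
P(1−P) = 0.2813 × 0.7187 = 0.2022
I = a² × P(1−P) = 1.4² × 0.2022 = 0.39626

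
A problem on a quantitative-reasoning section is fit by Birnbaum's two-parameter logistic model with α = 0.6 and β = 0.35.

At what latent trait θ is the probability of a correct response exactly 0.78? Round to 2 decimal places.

2.46

P(θ) = 1 / (1 + exp(−α(θ − β)))
logit = ln(0.7800/0.2200) = 1.2657
θ = β + logit/(α) = 0.35 + 1.2657/0.6000 = 2.4594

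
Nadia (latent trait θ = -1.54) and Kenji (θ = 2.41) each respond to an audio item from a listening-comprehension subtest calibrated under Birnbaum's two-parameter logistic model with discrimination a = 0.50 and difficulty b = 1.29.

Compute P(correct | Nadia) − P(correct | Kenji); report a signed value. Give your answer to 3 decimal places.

P(θ) = 1 / (1 + exp(−a(θ − b)))
P(Nadia) = 0.1954  [exponent -1.4150]
P(Kenji) = 0.6365  [exponent 0.5600]
Difference = 0.1954 − 0.6365 = -0.4410

-0.441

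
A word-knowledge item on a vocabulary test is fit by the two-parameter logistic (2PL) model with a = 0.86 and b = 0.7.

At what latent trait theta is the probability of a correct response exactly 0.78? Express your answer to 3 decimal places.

2.172

P(theta) = 1 / (1 + exp(−a(theta − b)))
logit = ln(0.7800/0.2200) = 1.2657
theta = b + logit/(a) = 0.7 + 1.2657/0.8600 = 2.1717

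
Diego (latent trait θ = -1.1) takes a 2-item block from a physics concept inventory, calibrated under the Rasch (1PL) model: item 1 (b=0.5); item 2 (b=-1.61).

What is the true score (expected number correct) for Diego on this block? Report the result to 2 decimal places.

P(θ) = 1 / (1 + exp(−(θ − b)))
P_1 = 1/(1+e^{1.6000}) = 0.1680
P_2 = 1/(1+e^{-0.5100}) = 0.6248
E[score] = 0.1680 + 0.6248 = 0.7928

0.79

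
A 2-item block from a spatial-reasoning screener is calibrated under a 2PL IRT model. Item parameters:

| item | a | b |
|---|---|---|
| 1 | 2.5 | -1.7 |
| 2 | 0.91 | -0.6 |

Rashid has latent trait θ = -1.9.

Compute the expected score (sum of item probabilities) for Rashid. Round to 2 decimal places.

P(θ) = 1 / (1 + exp(−a(θ − b)))
P_1 = 1/(1+e^{0.5000}) = 0.3775
P_2 = 1/(1+e^{1.1830}) = 0.2345
E[score] = 0.3775 + 0.2345 = 0.6121

0.61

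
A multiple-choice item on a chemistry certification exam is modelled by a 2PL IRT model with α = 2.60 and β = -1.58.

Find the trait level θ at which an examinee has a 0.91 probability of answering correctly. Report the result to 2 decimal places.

P(θ) = 1 / (1 + exp(−α(θ − β)))
logit = ln(0.9100/0.0900) = 2.3136
θ = β + logit/(α) = -1.58 + 2.3136/2.6000 = -0.6901

-0.69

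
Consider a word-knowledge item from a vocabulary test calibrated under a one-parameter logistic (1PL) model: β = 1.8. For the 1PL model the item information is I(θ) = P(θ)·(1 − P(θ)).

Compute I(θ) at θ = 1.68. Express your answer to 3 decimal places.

P = 1/(1+e^{0.1200}) = 0.4700
P(1−P) = 0.4700 × 0.5300 = 0.2491
I = P(1−P) = 0.24910

0.249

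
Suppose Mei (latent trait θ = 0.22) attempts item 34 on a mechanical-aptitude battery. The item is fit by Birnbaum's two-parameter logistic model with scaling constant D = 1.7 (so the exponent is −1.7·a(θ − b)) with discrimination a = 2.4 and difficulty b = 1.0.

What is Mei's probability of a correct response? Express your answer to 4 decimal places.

0.0398

P(θ) = 1 / (1 + exp(−D·a(θ − b)))
Exponent: 1.7 × 2.4 × (0.22 − 1.0) = -3.1824
1/(1 + e^{3.1824}) = 0.0398
P = 0.0398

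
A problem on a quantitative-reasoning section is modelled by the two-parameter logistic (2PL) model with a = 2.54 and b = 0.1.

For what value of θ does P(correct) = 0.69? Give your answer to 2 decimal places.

P(θ) = 1 / (1 + exp(−a(θ − b)))
logit = ln(0.6900/0.3100) = 0.8001
θ = b + logit/(a) = 0.1 + 0.8001/2.5400 = 0.4150

0.42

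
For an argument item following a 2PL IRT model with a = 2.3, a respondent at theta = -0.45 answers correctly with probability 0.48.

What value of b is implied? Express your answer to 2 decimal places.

P(theta) = 1 / (1 + exp(−a(theta − b)))
logit(0.48) = ln(0.48/0.52) = -0.0800
b = theta − logit/(a) = -0.45 − (-0.0800)/2.3000 = -0.4152

-0.42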